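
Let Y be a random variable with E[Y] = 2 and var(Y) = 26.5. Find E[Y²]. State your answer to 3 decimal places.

E[Y²] = var(Y) + (E[Y])² = 26.5 + (2)² = 30.5

30.500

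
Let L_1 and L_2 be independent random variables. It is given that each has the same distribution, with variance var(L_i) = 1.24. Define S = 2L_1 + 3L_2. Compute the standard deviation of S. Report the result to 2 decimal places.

By independence, var(S) = (2)²var(L_1) + (3)²var(L_2)
= (2)²·1.24 + (3)²·1.24 = 16.12
SD(S) = √16.12 ≈ 4.01

4.01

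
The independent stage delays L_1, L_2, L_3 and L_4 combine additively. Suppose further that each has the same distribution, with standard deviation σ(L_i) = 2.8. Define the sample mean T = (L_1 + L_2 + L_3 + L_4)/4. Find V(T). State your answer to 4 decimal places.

1.9600

V(L_i) = (2.8)² = 7.84
By independence, V(T) = (0.25)²V(L_1) + (0.25)²V(L_2) + (0.25)²V(L_3) + (0.25)²V(L_4)
= (0.25)²·7.84 + (0.25)²·7.84 + (0.25)²·7.84 + (0.25)²·7.84 = 1.96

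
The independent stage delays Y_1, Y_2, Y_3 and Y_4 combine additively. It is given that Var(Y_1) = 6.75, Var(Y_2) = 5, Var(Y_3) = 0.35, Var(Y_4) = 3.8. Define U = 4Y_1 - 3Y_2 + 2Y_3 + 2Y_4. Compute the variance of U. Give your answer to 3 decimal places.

169.600

By independence, Var(U) = (4)²Var(Y_1) + (-3)²Var(Y_2) + (2)²Var(Y_3) + (2)²Var(Y_4)
= (4)²·6.75 + (-3)²·5 + (2)²·0.35 + (2)²·3.8 = 169.6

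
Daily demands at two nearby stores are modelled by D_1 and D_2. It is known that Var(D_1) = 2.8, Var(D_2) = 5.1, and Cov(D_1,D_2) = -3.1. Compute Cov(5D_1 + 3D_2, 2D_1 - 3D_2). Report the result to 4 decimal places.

Cov(5D_1 + 3D_2, 2D_1 - 3D_2) = (5)(2)Var(D_1) + (3)(-3)Var(D_2) + [(5)(-3) + (3)(2)]Cov(D_1,D_2)
= 10·2.8 + -9·5.1 + -9·-3.1 = 10

10.0000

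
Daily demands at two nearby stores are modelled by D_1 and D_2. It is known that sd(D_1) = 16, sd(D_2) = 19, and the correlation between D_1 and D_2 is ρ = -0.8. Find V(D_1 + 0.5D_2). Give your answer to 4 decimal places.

V(D_1) = (16)² = 256;  V(D_2) = (19)² = 361
Cov(D_1,D_2) = ρ·sd(D_1)·sd(D_2) = -0.8·16·19 = -243.2
V(D_1 + 0.5D_2) = (1)²·V(D_1) + (0.5)²·V(D_2) + 2·(1)·(0.5)·Cov(D_1,D_2)
= 1·256 + 0.25·361 + 1·-243.2 = 103.05

103.0500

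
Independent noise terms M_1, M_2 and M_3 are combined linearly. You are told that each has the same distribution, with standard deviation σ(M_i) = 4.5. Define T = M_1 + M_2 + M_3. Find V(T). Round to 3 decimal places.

V(M_i) = (4.5)² = 20.25
By independence, V(T) = (1)²V(M_1) + (1)²V(M_2) + (1)²V(M_3)
= (1)²·20.25 + (1)²·20.25 + (1)²·20.25 = 60.75

60.750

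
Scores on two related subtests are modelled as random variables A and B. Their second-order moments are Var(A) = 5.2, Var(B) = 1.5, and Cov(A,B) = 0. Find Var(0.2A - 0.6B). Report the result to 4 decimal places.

0.7480

Var(0.2A - 0.6B) = (0.2)²·Var(A) + (-0.6)²·Var(B) + 2·(0.2)·(-0.6)·Cov(A,B)
= 0.04·5.2 + 0.36·1.5 + -0.24·0 = 0.748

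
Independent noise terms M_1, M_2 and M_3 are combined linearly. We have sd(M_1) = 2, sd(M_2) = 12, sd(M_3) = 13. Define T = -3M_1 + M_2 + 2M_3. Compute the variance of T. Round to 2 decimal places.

var(M_1) = 4, var(M_2) = 144, var(M_3) = 169
By independence, var(T) = (-3)²var(M_1) + (1)²var(M_2) + (2)²var(M_3)
= (-3)²·4 + (1)²·144 + (2)²·169 = 856

856.00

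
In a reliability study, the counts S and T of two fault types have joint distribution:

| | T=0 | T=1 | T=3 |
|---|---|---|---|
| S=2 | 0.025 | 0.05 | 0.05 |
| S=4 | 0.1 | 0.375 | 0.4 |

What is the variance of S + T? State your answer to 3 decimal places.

1.849

E[S] = 3.75,  E[T] = 1.775,  E[ST] = 6.7
var(S) = 14.5 − (3.75)² = 0.4375;  var(T) = 4.475 − (1.775)² = 1.324375
cov(S,T) = 6.7 − (3.75)(1.775) = 0.04375
var(S + T) = (1)²·0.4375 + (1)²·1.324375 + 2·(1)·(1)·0.04375 = 1.849375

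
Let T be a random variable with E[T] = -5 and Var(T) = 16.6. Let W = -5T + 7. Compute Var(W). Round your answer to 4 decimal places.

Var(-5T + 7) = (-5)²·Var(T) = 25·16.6 = 415

415.0000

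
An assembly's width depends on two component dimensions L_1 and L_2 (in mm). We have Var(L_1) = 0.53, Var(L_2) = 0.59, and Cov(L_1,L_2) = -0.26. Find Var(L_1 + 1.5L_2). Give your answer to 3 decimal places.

1.078

Var(L_1 + 1.5L_2) = (1)²·Var(L_1) + (1.5)²·Var(L_2) + 2·(1)·(1.5)·Cov(L_1,L_2)
= 1·0.53 + 2.25·0.59 + 3·-0.26 = 1.0775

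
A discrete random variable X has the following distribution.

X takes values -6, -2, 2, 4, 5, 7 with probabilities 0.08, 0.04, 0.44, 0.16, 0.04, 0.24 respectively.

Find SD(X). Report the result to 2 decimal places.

E[X] = (-6)(0.08) + (-2)(0.04) + (2)(0.44) + (4)(0.16) + (5)(0.04) + (7)(0.24) = 2.84
E[X²] = (-6)²(0.08) + (-2)²(0.04) + (2)²(0.44) + (4)²(0.16) + (5)²(0.04) + (7)²(0.24) = 20.12
Var(X) = E[X²] − (E[X])² = 20.12 − (2.84)² = 12.0544
SD(X) = √12.0544 ≈ 3.47

3.47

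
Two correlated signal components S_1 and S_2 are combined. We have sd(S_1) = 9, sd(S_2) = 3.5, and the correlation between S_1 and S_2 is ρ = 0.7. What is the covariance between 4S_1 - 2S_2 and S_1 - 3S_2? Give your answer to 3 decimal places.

88.800

var(S_1) = (9)² = 81;  var(S_2) = (3.5)² = 12.25
Cov(S_1,S_2) = ρ·sd(S_1)·sd(S_2) = 0.7·9·3.5 = 22.05
Cov(4S_1 - 2S_2, S_1 - 3S_2) = (4)(1)var(S_1) + (-2)(-3)var(S_2) + [(4)(-3) + (-2)(1)]Cov(S_1,S_2)
= 4·81 + 6·12.25 + -14·22.05 = 88.8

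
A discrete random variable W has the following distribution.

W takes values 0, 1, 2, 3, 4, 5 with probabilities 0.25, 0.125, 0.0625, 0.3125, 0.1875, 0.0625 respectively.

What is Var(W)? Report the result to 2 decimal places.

E[W] = (0)(0.25) + (1)(0.125) + (2)(0.0625) + (3)(0.3125) + (4)(0.1875) + (5)(0.0625) = 2.25
E[W²] = (0)²(0.25) + (1)²(0.125) + (2)²(0.0625) + (3)²(0.3125) + (4)²(0.1875) + (5)²(0.0625) = 7.75
Var(W) = E[W²] − (E[W])² = 7.75 − (2.25)² = 2.6875

2.69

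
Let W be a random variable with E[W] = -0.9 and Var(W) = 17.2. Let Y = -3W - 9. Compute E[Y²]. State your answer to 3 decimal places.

E[-3W - 9] = -3·-0.9 − 9 = -6.3
Var(-3W - 9) = (-3)²·17.2 = 154.8
E[Y²] = Var(Y) + (E[Y])² = 154.8 + (-6.3)² = 194.49

194.490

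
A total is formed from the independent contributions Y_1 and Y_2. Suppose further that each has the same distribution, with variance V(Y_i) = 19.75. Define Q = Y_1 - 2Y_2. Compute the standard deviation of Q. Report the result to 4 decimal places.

9.9373

By independence, V(Q) = (1)²V(Y_1) + (-2)²V(Y_2)
= (1)²·19.75 + (-2)²·19.75 = 98.75
sd(Q) = √98.75 ≈ 9.9373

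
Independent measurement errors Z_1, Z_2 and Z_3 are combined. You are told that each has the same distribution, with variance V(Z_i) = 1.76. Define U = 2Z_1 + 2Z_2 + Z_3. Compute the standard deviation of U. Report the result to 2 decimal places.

3.98

By independence, V(U) = (2)²V(Z_1) + (2)²V(Z_2) + (1)²V(Z_3)
= (2)²·1.76 + (2)²·1.76 + (1)²·1.76 = 15.84
sd(U) = √15.84 ≈ 3.98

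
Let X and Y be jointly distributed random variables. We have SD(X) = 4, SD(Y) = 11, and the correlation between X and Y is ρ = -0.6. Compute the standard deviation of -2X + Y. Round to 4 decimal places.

V(X) = (4)² = 16;  V(Y) = (11)² = 121
Cov(X,Y) = ρ·SD(X)·SD(Y) = -0.6·4·11 = -26.4
V(-2X + Y) = (-2)²·V(X) + (1)²·V(Y) + 2·(-2)·(1)·Cov(X,Y)
= 4·16 + 1·121 + -4·-26.4 = 290.6
SD(-2X + Y) = √290.6 ≈ 17.0470

17.0470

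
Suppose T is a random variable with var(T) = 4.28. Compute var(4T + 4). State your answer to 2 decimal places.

var(4T + 4) = (4)²·var(T) = 16·4.28 = 68.48

68.48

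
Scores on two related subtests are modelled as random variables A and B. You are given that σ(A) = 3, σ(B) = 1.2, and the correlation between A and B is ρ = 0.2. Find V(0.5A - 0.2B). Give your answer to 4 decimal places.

V(A) = (3)² = 9;  V(B) = (1.2)² = 1.44
Cov(A,B) = ρ·σ(A)·σ(B) = 0.2·3·1.2 = 0.72
V(0.5A - 0.2B) = (0.5)²·V(A) + (-0.2)²·V(B) + 2·(0.5)·(-0.2)·Cov(A,B)
= 0.25·9 + 0.04·1.44 + -0.2·0.72 = 2.1636

2.1636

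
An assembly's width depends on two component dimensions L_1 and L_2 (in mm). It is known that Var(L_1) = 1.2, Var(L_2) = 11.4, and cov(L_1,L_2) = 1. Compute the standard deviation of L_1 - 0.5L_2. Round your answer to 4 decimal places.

1.7464

Var(L_1 - 0.5L_2) = (1)²·Var(L_1) + (-0.5)²·Var(L_2) + 2·(1)·(-0.5)·cov(L_1,L_2)
= 1·1.2 + 0.25·11.4 + -1·1 = 3.05
SD(L_1 - 0.5L_2) = √3.05 ≈ 1.7464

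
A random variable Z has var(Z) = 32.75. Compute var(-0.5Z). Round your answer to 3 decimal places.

var(-0.5Z) = (-0.5)²·var(Z) = 0.25·32.75 = 8.1875

8.188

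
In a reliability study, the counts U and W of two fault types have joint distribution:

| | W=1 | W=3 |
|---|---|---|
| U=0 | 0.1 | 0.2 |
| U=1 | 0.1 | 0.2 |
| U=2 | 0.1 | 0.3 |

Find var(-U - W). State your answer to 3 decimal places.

E[U] = 1.1,  E[W] = 2.4,  E[UW] = 2.7
var(U) = 1.9 − (1.1)² = 0.69;  var(W) = 6.6 − (2.4)² = 0.84
Cov(U,W) = 2.7 − (1.1)(2.4) = 0.06
var(-U - W) = (-1)²·0.69 + (-1)²·0.84 + 2·(-1)·(-1)·0.06 = 1.65

1.650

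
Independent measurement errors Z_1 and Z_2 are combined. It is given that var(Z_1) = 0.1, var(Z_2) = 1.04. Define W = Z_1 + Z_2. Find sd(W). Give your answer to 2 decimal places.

By independence, var(W) = (1)²var(Z_1) + (1)²var(Z_2)
= (1)²·0.1 + (1)²·1.04 = 1.14
sd(W) = √1.14 ≈ 1.07

1.07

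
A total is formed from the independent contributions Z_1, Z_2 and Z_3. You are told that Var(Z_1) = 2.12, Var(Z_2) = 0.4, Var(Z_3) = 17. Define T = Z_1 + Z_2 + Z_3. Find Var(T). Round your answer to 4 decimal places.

19.5200

By independence, Var(T) = (1)²Var(Z_1) + (1)²Var(Z_2) + (1)²Var(Z_3)
= (1)²·2.12 + (1)²·0.4 + (1)²·17 = 19.52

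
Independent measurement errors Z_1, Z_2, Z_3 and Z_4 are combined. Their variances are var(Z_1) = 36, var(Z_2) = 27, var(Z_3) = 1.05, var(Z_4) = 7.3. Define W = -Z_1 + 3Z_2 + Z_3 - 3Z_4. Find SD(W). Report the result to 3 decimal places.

18.594

By independence, var(W) = (-1)²var(Z_1) + (3)²var(Z_2) + (1)²var(Z_3) + (-3)²var(Z_4)
= (-1)²·36 + (3)²·27 + (1)²·1.05 + (-3)²·7.3 = 345.75
SD(W) = √345.75 ≈ 18.594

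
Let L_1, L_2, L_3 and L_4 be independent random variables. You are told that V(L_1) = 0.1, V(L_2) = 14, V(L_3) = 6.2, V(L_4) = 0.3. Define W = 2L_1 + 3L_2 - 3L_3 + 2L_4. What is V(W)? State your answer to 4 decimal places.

By independence, V(W) = (2)²V(L_1) + (3)²V(L_2) + (-3)²V(L_3) + (2)²V(L_4)
= (2)²·0.1 + (3)²·14 + (-3)²·6.2 + (2)²·0.3 = 183.4

183.4000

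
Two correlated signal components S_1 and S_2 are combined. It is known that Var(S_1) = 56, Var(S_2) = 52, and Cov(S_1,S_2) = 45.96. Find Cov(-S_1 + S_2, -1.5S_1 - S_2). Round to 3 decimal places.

9.020

Cov(-S_1 + S_2, -1.5S_1 - S_2) = (-1)(-1.5)Var(S_1) + (1)(-1)Var(S_2) + [(-1)(-1) + (1)(-1.5)]Cov(S_1,S_2)
= 1.5·56 + -1·52 + -0.5·45.96 = 9.02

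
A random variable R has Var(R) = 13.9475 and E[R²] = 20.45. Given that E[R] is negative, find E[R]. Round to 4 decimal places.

-2.5500

(E[R])² = E[R²] − Var(R) = 20.45 − 13.9475 = 6.5025
E[R] = −√6.5025 = -2.55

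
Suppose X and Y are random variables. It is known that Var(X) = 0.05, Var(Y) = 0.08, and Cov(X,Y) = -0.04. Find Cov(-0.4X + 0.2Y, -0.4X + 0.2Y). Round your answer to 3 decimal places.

0.018

Cov(-0.4X + 0.2Y, -0.4X + 0.2Y) = (-0.4)(-0.4)Var(X) + (0.2)(0.2)Var(Y) + [(-0.4)(0.2) + (0.2)(-0.4)]Cov(X,Y)
= 0.16·0.05 + 0.04·0.08 + -0.16·-0.04 = 0.0176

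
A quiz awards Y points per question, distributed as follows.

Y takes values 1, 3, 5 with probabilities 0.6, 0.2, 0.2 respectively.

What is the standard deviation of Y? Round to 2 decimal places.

E[Y] = (1)(0.6) + (3)(0.2) + (5)(0.2) = 2.2
E[Y²] = (1)²(0.6) + (3)²(0.2) + (5)²(0.2) = 7.4
Var(Y) = E[Y²] − (E[Y])² = 7.4 − (2.2)² = 2.56
SD(Y) = √2.56 ≈ 1.60

1.60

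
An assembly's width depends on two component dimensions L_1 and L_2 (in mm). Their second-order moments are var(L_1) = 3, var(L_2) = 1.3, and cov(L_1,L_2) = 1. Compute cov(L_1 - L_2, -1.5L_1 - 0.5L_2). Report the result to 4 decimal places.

cov(L_1 - L_2, -1.5L_1 - 0.5L_2) = (1)(-1.5)var(L_1) + (-1)(-0.5)var(L_2) + [(1)(-0.5) + (-1)(-1.5)]cov(L_1,L_2)
= -1.5·3 + 0.5·1.3 + 1·1 = -2.85

-2.8500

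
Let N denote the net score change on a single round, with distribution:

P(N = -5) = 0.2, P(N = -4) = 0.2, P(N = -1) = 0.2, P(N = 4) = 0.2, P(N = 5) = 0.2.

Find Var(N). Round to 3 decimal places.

16.560

E[N] = (-5)(0.2) + (-4)(0.2) + (-1)(0.2) + (4)(0.2) + (5)(0.2) = -0.2
E[N²] = (-5)²(0.2) + (-4)²(0.2) + (-1)²(0.2) + (4)²(0.2) + (5)²(0.2) = 16.6
Var(N) = E[N²] − (E[N])² = 16.6 − (-0.2)² = 16.56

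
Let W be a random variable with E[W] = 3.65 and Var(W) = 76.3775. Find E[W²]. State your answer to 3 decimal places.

89.700

E[W²] = Var(W) + (E[W])² = 76.3775 + (3.65)² = 89.7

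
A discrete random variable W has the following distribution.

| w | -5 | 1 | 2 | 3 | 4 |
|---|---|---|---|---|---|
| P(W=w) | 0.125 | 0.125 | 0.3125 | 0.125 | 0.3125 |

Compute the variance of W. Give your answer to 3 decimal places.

7.563

E[W] = (-5)(0.125) + (1)(0.125) + (2)(0.3125) + (3)(0.125) + (4)(0.3125) = 1.75
E[W²] = (-5)²(0.125) + (1)²(0.125) + (2)²(0.3125) + (3)²(0.125) + (4)²(0.3125) = 10.625
V(W) = E[W²] − (E[W])² = 10.625 − (1.75)² = 7.5625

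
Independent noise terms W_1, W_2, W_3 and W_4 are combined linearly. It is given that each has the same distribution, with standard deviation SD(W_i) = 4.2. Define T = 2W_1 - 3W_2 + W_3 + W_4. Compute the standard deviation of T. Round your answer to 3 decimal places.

V(W_i) = (4.2)² = 17.64
By independence, V(T) = (2)²V(W_1) + (-3)²V(W_2) + (1)²V(W_3) + (1)²V(W_4)
= (2)²·17.64 + (-3)²·17.64 + (1)²·17.64 + (1)²·17.64 = 264.6
SD(T) = √264.6 ≈ 16.267

16.267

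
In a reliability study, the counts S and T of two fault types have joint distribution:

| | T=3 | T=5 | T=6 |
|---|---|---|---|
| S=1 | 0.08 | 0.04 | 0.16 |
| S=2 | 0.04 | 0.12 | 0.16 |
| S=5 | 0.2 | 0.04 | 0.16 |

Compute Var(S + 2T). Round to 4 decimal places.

7.6800

E[S] = 2.92,  E[T] = 4.84,  E[ST] = 13.56
Var(S) = 11.56 − (2.92)² = 3.0336;  Var(T) = 25.16 − (4.84)² = 1.7344
Cov(S,T) = 13.56 − (2.92)(4.84) = -0.5728
Var(S + 2T) = (1)²·3.0336 + (2)²·1.7344 + 2·(1)·(2)·-0.5728 = 7.68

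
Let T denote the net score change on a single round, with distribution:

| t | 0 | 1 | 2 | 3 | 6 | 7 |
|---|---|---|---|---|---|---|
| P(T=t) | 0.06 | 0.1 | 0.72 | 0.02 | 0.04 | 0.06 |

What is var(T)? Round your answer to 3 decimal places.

E[T] = (0)(0.06) + (1)(0.1) + (2)(0.72) + (3)(0.02) + (6)(0.04) + (7)(0.06) = 2.26
E[T²] = (0)²(0.06) + (1)²(0.1) + (2)²(0.72) + (3)²(0.02) + (6)²(0.04) + (7)²(0.06) = 7.54
var(T) = E[T²] − (E[T])² = 7.54 − (2.26)² = 2.4324

2.432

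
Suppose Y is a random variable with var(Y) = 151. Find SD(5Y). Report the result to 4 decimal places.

var(5Y) = (5)²·151 = 3775
SD(5Y) = √3775 ≈ 61.4410

61.4410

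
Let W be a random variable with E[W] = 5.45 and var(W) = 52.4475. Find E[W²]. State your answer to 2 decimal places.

82.15

E[W²] = var(W) + (E[W])² = 52.4475 + (5.45)² = 82.15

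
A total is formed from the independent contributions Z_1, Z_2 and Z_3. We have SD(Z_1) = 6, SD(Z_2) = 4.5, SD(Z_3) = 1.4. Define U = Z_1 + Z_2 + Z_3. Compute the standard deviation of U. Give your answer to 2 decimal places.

Var(Z_1) = 36, Var(Z_2) = 20.25, Var(Z_3) = 1.96
By independence, Var(U) = (1)²Var(Z_1) + (1)²Var(Z_2) + (1)²Var(Z_3)
= (1)²·36 + (1)²·20.25 + (1)²·1.96 = 58.21
SD(U) = √58.21 ≈ 7.63

7.63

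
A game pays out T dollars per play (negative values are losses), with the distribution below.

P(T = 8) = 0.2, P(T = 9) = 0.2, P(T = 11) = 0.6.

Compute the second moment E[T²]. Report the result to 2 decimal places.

101.60

E[T²] = (8)²(0.2) + (9)²(0.2) + (11)²(0.6) = 101.6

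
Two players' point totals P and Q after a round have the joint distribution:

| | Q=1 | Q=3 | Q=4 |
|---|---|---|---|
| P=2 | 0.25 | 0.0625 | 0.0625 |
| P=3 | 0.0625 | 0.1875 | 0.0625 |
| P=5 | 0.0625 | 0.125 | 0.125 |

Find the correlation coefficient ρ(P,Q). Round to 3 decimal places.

0.367

E[P] = 3.25,  E[Q] = 2.5
E[PQ] = 8.6875
cov(P,Q) = E[PQ] − E[P]E[Q] = 8.6875 − (3.25)(2.5) = 0.5625
var(P) = 1.5625,  var(Q) = 1.5
ρ = 0.5625 / √(1.5625·1.5) ≈ 0.367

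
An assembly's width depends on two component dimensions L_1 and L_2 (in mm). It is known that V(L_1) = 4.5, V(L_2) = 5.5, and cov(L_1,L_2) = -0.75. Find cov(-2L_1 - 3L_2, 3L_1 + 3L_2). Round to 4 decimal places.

cov(-2L_1 - 3L_2, 3L_1 + 3L_2) = (-2)(3)V(L_1) + (-3)(3)V(L_2) + [(-2)(3) + (-3)(3)]cov(L_1,L_2)
= -6·4.5 + -9·5.5 + -15·-0.75 = -65.25

-65.2500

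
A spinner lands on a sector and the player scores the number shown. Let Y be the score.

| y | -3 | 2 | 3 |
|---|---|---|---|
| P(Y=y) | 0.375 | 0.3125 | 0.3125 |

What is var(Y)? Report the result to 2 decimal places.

7.25

E[Y] = (-3)(0.375) + (2)(0.3125) + (3)(0.3125) = 0.4375
E[Y²] = (-3)²(0.375) + (2)²(0.3125) + (3)²(0.3125) = 7.4375
var(Y) = E[Y²] − (E[Y])² = 7.4375 − (0.4375)² = 7.24609375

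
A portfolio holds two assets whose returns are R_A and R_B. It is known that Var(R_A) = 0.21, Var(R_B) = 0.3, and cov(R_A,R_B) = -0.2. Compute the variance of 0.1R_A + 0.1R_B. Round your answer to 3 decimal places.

Var(0.1R_A + 0.1R_B) = (0.1)²·Var(R_A) + (0.1)²·Var(R_B) + 2·(0.1)·(0.1)·cov(R_A,R_B)
= 0.01·0.21 + 0.01·0.3 + 0.02·-0.2 = 0.0011

0.001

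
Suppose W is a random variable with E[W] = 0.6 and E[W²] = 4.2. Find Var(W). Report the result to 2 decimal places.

Var(W) = 4.2 − (0.6)² = 3.84

3.84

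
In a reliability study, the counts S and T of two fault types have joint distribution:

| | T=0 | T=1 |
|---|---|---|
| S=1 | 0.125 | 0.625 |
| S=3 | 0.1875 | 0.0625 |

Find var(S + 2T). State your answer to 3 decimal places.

0.734

E[S] = 1.5,  E[T] = 0.6875,  E[ST] = 0.8125
var(S) = 3 − (1.5)² = 0.75;  var(T) = 0.6875 − (0.6875)² = 0.21484375
Cov(S,T) = 0.8125 − (1.5)(0.6875) = -0.21875
var(S + 2T) = (1)²·0.75 + (2)²·0.21484375 + 2·(1)·(2)·-0.21875 = 0.734375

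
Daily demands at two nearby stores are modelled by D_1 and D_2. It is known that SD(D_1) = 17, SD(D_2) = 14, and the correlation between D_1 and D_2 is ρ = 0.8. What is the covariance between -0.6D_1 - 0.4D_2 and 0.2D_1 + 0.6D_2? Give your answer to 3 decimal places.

-165.496

var(D_1) = (17)² = 289;  var(D_2) = (14)² = 196
Cov(D_1,D_2) = ρ·SD(D_1)·SD(D_2) = 0.8·17·14 = 190.4
Cov(-0.6D_1 - 0.4D_2, 0.2D_1 + 0.6D_2) = (-0.6)(0.2)var(D_1) + (-0.4)(0.6)var(D_2) + [(-0.6)(0.6) + (-0.4)(0.2)]Cov(D_1,D_2)
= -0.12·289 + -0.24·196 + -0.44·190.4 = -165.496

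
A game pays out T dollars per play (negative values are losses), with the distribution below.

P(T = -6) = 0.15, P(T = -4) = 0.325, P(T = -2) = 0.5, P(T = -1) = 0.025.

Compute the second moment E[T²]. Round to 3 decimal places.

12.625

E[T²] = (-6)²(0.15) + (-4)²(0.325) + (-2)²(0.5) + (-1)²(0.025) = 12.625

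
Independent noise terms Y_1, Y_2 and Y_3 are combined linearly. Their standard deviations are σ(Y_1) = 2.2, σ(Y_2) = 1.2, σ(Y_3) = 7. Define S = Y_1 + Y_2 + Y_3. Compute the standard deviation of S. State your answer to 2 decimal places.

Var(Y_1) = 4.84, Var(Y_2) = 1.44, Var(Y_3) = 49
By independence, Var(S) = (1)²Var(Y_1) + (1)²Var(Y_2) + (1)²Var(Y_3)
= (1)²·4.84 + (1)²·1.44 + (1)²·49 = 55.28
σ(S) = √55.28 ≈ 7.44

7.44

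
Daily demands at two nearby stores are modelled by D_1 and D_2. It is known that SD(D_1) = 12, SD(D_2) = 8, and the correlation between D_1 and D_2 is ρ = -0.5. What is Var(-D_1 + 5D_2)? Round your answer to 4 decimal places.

2224.0000

Var(D_1) = (12)² = 144;  Var(D_2) = (8)² = 64
Cov(D_1,D_2) = ρ·SD(D_1)·SD(D_2) = -0.5·12·8 = -48
Var(-D_1 + 5D_2) = (-1)²·Var(D_1) + (5)²·Var(D_2) + 2·(-1)·(5)·Cov(D_1,D_2)
= 1·144 + 25·64 + -10·-48 = 2224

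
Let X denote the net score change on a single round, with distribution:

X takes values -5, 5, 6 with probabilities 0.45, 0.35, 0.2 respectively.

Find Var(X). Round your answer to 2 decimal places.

E[X] = (-5)(0.45) + (5)(0.35) + (6)(0.2) = 0.7
E[X²] = (-5)²(0.45) + (5)²(0.35) + (6)²(0.2) = 27.2
Var(X) = E[X²] − (E[X])² = 27.2 − (0.7)² = 26.71

26.71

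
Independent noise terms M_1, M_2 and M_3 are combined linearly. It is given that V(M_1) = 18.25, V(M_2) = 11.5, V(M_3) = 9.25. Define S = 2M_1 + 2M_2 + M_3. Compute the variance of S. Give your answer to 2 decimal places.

128.25

By independence, V(S) = (2)²V(M_1) + (2)²V(M_2) + (1)²V(M_3)
= (2)²·18.25 + (2)²·11.5 + (1)²·9.25 = 128.25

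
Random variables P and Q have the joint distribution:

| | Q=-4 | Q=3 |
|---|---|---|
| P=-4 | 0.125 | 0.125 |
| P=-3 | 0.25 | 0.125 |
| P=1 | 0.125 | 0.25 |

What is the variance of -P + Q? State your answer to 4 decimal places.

E[P] = -1.75,  E[Q] = -0.5,  E[PQ] = 2.625
V(P) = 7.75 − (-1.75)² = 4.6875;  V(Q) = 12.5 − (-0.5)² = 12.25
Cov(P,Q) = 2.625 − (-1.75)(-0.5) = 1.75
V(-P + Q) = (-1)²·4.6875 + (1)²·12.25 + 2·(-1)·(1)·1.75 = 13.4375

13.4375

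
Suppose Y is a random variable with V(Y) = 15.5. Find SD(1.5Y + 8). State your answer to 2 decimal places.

5.91

V(1.5Y + 8) = (1.5)²·15.5 = 34.875
SD(1.5Y + 8) = √34.875 ≈ 5.91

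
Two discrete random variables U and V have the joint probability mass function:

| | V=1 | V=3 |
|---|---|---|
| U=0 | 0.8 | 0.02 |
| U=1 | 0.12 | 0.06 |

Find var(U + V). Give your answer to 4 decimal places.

E[U] = 0.18,  E[V] = 1.16,  E[UV] = 0.3
var(U) = 0.18 − (0.18)² = 0.1476;  var(V) = 1.64 − (1.16)² = 0.2944
Cov(U,V) = 0.3 − (0.18)(1.16) = 0.0912
var(U + V) = (1)²·0.1476 + (1)²·0.2944 + 2·(1)·(1)·0.0912 = 0.6244

0.6244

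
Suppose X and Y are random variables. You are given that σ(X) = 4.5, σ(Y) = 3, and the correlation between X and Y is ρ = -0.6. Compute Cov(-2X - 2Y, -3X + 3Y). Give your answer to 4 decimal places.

67.5000

V(X) = (4.5)² = 20.25;  V(Y) = (3)² = 9
Cov(X,Y) = ρ·σ(X)·σ(Y) = -0.6·4.5·3 = -8.1
Cov(-2X - 2Y, -3X + 3Y) = (-2)(-3)V(X) + (-2)(3)V(Y) + [(-2)(3) + (-2)(-3)]Cov(X,Y)
= 6·20.25 + -6·9 + 0·-8.1 = 67.5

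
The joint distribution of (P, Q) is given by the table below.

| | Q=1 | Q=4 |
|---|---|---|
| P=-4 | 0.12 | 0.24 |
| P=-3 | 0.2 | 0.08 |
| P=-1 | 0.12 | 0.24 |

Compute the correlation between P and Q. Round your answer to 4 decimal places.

E[P] = -2.64,  E[Q] = 2.68
E[PQ] = -6.96
Cov(P,Q) = E[PQ] − E[P]E[Q] = -6.96 − (-2.64)(2.68) = 0.1152
var(P) = 1.6704,  var(Q) = 2.2176
ρ = 0.1152 / √(1.6704·2.2176) ≈ 0.0599

0.0599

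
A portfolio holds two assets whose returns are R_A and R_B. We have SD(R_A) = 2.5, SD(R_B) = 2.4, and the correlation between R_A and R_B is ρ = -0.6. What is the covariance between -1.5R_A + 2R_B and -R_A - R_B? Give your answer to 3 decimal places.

-0.345

Var(R_A) = (2.5)² = 6.25;  Var(R_B) = (2.4)² = 5.76
cov(R_A,R_B) = ρ·SD(R_A)·SD(R_B) = -0.6·2.5·2.4 = -3.6
cov(-1.5R_A + 2R_B, -R_A - R_B) = (-1.5)(-1)Var(R_A) + (2)(-1)Var(R_B) + [(-1.5)(-1) + (2)(-1)]cov(R_A,R_B)
= 1.5·6.25 + -2·5.76 + -0.5·-3.6 = -0.345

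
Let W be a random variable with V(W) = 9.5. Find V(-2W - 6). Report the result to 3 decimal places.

38.000

V(-2W - 6) = (-2)²·V(W) = 4·9.5 = 38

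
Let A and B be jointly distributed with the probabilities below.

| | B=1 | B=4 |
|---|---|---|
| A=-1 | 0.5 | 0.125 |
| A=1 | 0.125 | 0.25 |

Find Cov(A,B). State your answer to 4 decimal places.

0.6563

E[A] = -0.25,  E[B] = 2.125
E[AB] = 0.125
Cov(A,B) = E[AB] − E[A]E[B] = 0.125 − (-0.25)(2.125) = 0.65625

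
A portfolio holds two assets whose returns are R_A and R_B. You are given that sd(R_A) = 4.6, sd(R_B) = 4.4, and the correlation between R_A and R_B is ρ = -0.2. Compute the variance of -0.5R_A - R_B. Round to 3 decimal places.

Var(R_A) = (4.6)² = 21.16;  Var(R_B) = (4.4)² = 19.36
Cov(R_A,R_B) = ρ·sd(R_A)·sd(R_B) = -0.2·4.6·4.4 = -4.048
Var(-0.5R_A - R_B) = (-0.5)²·Var(R_A) + (-1)²·Var(R_B) + 2·(-0.5)·(-1)·Cov(R_A,R_B)
= 0.25·21.16 + 1·19.36 + 1·-4.048 = 20.602

20.602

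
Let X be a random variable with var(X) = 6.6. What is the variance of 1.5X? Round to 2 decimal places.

14.85

var(1.5X) = (1.5)²·var(X) = 2.25·6.6 = 14.85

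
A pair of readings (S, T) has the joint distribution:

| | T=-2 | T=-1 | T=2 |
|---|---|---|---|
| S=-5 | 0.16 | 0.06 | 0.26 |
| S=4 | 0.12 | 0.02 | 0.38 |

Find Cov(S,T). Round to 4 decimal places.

E[S] = -0.32,  E[T] = 0.64
E[ST] = 1.3
Cov(S,T) = E[ST] − E[S]E[T] = 1.3 − (-0.32)(0.64) = 1.5048

1.5048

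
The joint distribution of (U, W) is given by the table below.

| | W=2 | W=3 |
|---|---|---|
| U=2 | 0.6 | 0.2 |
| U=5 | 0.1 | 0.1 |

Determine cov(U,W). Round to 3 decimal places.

0.120

E[U] = 2.6,  E[W] = 2.3
E[UW] = 6.1
cov(U,W) = E[UW] − E[U]E[W] = 6.1 − (2.6)(2.3) = 0.12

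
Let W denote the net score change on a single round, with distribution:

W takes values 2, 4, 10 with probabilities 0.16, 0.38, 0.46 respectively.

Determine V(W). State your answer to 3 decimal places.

11.246

E[W] = (2)(0.16) + (4)(0.38) + (10)(0.46) = 6.44
E[W²] = (2)²(0.16) + (4)²(0.38) + (10)²(0.46) = 52.72
V(W) = E[W²] − (E[W])² = 52.72 − (6.44)² = 11.2464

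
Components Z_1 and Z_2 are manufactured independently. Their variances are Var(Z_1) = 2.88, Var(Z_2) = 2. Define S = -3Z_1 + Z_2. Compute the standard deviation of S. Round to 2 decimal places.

5.28

By independence, Var(S) = (-3)²Var(Z_1) + (1)²Var(Z_2)
= (-3)²·2.88 + (1)²·2 = 27.92
SD(S) = √27.92 ≈ 5.28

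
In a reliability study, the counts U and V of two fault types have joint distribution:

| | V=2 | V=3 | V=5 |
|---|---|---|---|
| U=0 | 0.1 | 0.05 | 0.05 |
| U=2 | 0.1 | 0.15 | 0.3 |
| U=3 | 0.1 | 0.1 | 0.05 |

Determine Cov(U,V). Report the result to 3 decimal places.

E[U] = 1.85,  E[V] = 3.5
E[UV] = 6.55
Cov(U,V) = E[UV] − E[U]E[V] = 6.55 − (1.85)(3.5) = 0.075

0.075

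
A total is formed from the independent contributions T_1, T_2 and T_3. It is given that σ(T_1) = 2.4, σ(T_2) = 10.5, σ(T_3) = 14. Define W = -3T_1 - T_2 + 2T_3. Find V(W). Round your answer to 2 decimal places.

946.09

V(T_1) = 5.76, V(T_2) = 110.25, V(T_3) = 196
By independence, V(W) = (-3)²V(T_1) + (-1)²V(T_2) + (2)²V(T_3)
= (-3)²·5.76 + (-1)²·110.25 + (2)²·196 = 946.09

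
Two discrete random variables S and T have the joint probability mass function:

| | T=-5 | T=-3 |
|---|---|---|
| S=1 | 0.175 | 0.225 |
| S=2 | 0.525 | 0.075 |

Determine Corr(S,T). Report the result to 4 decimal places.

E[S] = 1.6,  E[T] = -4.4
E[ST] = -7.25
Cov(S,T) = E[ST] − E[S]E[T] = -7.25 − (1.6)(-4.4) = -0.21
V(S) = 0.24,  V(T) = 0.84
ρ = -0.21 / √(0.24·0.84) ≈ -0.4677

-0.4677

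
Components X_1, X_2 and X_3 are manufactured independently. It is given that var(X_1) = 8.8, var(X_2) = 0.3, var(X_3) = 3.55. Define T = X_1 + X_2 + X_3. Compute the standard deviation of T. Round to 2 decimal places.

By independence, var(T) = (1)²var(X_1) + (1)²var(X_2) + (1)²var(X_3)
= (1)²·8.8 + (1)²·0.3 + (1)²·3.55 = 12.65
sd(T) = √12.65 ≈ 3.56

3.56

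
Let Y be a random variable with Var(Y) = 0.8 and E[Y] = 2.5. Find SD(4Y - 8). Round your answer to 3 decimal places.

3.578

Var(4Y - 8) = (4)²·0.8 = 12.8
SD(4Y - 8) = √12.8 ≈ 3.578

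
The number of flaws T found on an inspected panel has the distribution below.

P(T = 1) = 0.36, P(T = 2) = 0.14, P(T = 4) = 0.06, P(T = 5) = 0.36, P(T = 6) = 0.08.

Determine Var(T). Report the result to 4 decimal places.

3.7744

E[T] = (1)(0.36) + (2)(0.14) + (4)(0.06) + (5)(0.36) + (6)(0.08) = 3.16
E[T²] = (1)²(0.36) + (2)²(0.14) + (4)²(0.06) + (5)²(0.36) + (6)²(0.08) = 13.76
Var(T) = E[T²] − (E[T])² = 13.76 − (3.16)² = 3.7744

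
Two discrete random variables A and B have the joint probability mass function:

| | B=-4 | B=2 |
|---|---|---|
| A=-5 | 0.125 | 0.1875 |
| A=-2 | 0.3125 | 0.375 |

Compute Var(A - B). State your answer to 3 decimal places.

E[A] = -2.9375,  E[B] = -0.625,  E[AB] = 1.625
Var(A) = 10.5625 − (-2.9375)² = 1.93359375;  Var(B) = 9.25 − (-0.625)² = 8.859375
cov(A,B) = 1.625 − (-2.9375)(-0.625) = -0.2109375
Var(A - B) = (1)²·1.93359375 + (-1)²·8.859375 + 2·(1)·(-1)·-0.2109375 = 11.21484375

11.215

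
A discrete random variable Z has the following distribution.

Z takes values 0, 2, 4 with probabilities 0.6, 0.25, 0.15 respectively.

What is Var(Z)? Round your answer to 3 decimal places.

2.190

E[Z] = (0)(0.6) + (2)(0.25) + (4)(0.15) = 1.1
E[Z²] = (0)²(0.6) + (2)²(0.25) + (4)²(0.15) = 3.4
Var(Z) = E[Z²] − (E[Z])² = 3.4 − (1.1)² = 2.19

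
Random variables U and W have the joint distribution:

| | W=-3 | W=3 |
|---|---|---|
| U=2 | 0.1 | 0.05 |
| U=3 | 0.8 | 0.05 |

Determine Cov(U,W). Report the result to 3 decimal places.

-0.210

E[U] = 2.85,  E[W] = -2.4
E[UW] = -7.05
Cov(U,W) = E[UW] − E[U]E[W] = -7.05 − (2.85)(-2.4) = -0.21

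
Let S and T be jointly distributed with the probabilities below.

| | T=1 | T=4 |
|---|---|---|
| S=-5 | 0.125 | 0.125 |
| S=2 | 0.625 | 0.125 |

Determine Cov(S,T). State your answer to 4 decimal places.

-1.3125

E[S] = 0.25,  E[T] = 1.75
E[ST] = -0.875
Cov(S,T) = E[ST] − E[S]E[T] = -0.875 − (0.25)(1.75) = -1.3125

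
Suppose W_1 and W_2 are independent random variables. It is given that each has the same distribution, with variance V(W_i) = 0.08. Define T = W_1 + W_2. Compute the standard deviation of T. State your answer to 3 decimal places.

By independence, V(T) = (1)²V(W_1) + (1)²V(W_2)
= (1)²·0.08 + (1)²·0.08 = 0.16
SD(T) = √0.16 ≈ 0.400

0.400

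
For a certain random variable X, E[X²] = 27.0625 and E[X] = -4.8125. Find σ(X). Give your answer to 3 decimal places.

1.975

var(X) = 27.0625 − (-4.8125)² = 3.90234375
σ(X) = √3.90234375 ≈ 1.975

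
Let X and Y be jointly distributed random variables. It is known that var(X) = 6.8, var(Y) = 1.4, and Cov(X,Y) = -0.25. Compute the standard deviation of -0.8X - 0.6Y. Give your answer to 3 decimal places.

var(-0.8X - 0.6Y) = (-0.8)²·var(X) + (-0.6)²·var(Y) + 2·(-0.8)·(-0.6)·Cov(X,Y)
= 0.64·6.8 + 0.36·1.4 + 0.96·-0.25 = 4.616
SD(-0.8X - 0.6Y) = √4.616 ≈ 2.148

2.148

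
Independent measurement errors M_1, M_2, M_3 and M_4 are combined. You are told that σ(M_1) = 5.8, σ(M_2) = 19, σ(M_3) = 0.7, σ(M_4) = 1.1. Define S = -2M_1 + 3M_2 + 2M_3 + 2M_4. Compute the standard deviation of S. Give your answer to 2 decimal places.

V(M_1) = 33.64, V(M_2) = 361, V(M_3) = 0.49, V(M_4) = 1.21
By independence, V(S) = (-2)²V(M_1) + (3)²V(M_2) + (2)²V(M_3) + (2)²V(M_4)
= (-2)²·33.64 + (3)²·361 + (2)²·0.49 + (2)²·1.21 = 3390.36
σ(S) = √3390.36 ≈ 58.23

58.23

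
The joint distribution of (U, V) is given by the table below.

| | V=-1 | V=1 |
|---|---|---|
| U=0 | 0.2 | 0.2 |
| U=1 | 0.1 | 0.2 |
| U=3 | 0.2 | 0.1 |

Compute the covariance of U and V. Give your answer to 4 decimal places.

-0.2000

E[U] = 1.2,  E[V] = 0
E[UV] = -0.2
Cov(U,V) = E[UV] − E[U]E[V] = -0.2 − (1.2)(0) = -0.2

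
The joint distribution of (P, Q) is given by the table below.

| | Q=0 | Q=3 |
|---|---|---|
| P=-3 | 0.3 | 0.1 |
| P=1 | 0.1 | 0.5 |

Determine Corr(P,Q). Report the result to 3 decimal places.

E[P] = -0.6,  E[Q] = 1.8
E[PQ] = 0.6
Cov(P,Q) = E[PQ] − E[P]E[Q] = 0.6 − (-0.6)(1.8) = 1.68
V(P) = 3.84,  V(Q) = 2.16
ρ = 1.68 / √(3.84·2.16) ≈ 0.583

0.583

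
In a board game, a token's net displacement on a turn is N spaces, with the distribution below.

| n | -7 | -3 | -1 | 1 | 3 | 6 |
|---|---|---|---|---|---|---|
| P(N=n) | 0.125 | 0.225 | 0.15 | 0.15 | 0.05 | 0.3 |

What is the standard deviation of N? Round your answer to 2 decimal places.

4.42

E[N] = (-7)(0.125) + (-3)(0.225) + (-1)(0.15) + (1)(0.15) + (3)(0.05) + (6)(0.3) = 0.4
E[N²] = (-7)²(0.125) + (-3)²(0.225) + (-1)²(0.15) + (1)²(0.15) + (3)²(0.05) + (6)²(0.3) = 19.7
V(N) = E[N²] − (E[N])² = 19.7 − (0.4)² = 19.54
sd(N) = √19.54 ≈ 4.42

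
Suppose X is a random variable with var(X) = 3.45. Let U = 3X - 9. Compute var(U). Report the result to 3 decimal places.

31.050

var(3X - 9) = (3)²·var(X) = 9·3.45 = 31.05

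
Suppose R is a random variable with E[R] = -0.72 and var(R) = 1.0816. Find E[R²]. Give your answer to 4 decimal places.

1.6000

E[R²] = var(R) + (E[R])² = 1.0816 + (-0.72)² = 1.6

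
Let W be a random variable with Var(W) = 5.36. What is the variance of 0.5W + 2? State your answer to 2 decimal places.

Var(0.5W + 2) = (0.5)²·Var(W) = 0.25·5.36 = 1.34

1.34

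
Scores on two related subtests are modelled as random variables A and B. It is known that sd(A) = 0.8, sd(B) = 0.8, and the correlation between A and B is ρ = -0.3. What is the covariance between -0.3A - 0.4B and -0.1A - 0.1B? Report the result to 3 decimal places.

V(A) = (0.8)² = 0.64;  V(B) = (0.8)² = 0.64
cov(A,B) = ρ·sd(A)·sd(B) = -0.3·0.8·0.8 = -0.192
cov(-0.3A - 0.4B, -0.1A - 0.1B) = (-0.3)(-0.1)V(A) + (-0.4)(-0.1)V(B) + [(-0.3)(-0.1) + (-0.4)(-0.1)]cov(A,B)
= 0.03·0.64 + 0.04·0.64 + 0.07·-0.192 = 0.03136

0.031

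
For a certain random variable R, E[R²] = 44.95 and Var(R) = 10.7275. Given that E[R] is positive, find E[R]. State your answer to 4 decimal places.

5.8500

(E[R])² = E[R²] − Var(R) = 44.95 − 10.7275 = 34.2225
E[R] = √34.2225 = 5.85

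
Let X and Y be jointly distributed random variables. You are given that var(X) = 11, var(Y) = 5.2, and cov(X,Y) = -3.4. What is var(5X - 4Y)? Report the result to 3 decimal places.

var(5X - 4Y) = (5)²·var(X) + (-4)²·var(Y) + 2·(5)·(-4)·cov(X,Y)
= 25·11 + 16·5.2 + -40·-3.4 = 494.2

494.200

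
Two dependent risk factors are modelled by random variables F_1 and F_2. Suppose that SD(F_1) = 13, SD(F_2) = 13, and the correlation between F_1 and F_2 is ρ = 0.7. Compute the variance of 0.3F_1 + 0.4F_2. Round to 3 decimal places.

70.642

V(F_1) = (13)² = 169;  V(F_2) = (13)² = 169
Cov(F_1,F_2) = ρ·SD(F_1)·SD(F_2) = 0.7·13·13 = 118.3
V(0.3F_1 + 0.4F_2) = (0.3)²·V(F_1) + (0.4)²·V(F_2) + 2·(0.3)·(0.4)·Cov(F_1,F_2)
= 0.09·169 + 0.16·169 + 0.24·118.3 = 70.642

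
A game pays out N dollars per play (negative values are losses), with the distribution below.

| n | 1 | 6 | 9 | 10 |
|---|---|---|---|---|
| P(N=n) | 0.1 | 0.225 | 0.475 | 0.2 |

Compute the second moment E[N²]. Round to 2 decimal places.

E[N²] = (1)²(0.1) + (6)²(0.225) + (9)²(0.475) + (10)²(0.2) = 66.675

66.68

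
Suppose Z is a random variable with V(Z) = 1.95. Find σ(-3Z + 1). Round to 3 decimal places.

4.189

V(-3Z + 1) = (-3)²·1.95 = 17.55
σ(-3Z + 1) = √17.55 ≈ 4.189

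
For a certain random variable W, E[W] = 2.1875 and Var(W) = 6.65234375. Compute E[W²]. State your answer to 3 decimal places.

E[W²] = Var(W) + (E[W])² = 6.65234375 + (2.1875)² = 11.4375

11.438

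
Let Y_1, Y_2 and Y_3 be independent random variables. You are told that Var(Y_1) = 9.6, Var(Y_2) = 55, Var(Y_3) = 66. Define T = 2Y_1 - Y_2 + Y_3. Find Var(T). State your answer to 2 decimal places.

By independence, Var(T) = (2)²Var(Y_1) + (-1)²Var(Y_2) + (1)²Var(Y_3)
= (2)²·9.6 + (-1)²·55 + (1)²·66 = 159.4

159.40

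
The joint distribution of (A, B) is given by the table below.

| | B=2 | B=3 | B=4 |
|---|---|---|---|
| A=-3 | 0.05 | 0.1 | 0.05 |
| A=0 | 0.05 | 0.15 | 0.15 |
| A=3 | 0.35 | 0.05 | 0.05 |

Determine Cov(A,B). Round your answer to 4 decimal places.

-0.7500

E[A] = 0.75,  E[B] = 2.8
E[AB] = 1.35
Cov(A,B) = E[AB] − E[A]E[B] = 1.35 − (0.75)(2.8) = -0.75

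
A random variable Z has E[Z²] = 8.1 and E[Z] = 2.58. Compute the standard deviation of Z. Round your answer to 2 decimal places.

1.20

V(Z) = 8.1 − (2.58)² = 1.4436
sd(Z) = √1.4436 ≈ 1.20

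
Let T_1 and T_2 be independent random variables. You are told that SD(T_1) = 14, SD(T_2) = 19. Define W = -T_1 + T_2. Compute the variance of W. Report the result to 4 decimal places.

557.0000

var(T_1) = 196, var(T_2) = 361
By independence, var(W) = (-1)²var(T_1) + (1)²var(T_2)
= (-1)²·196 + (1)²·361 = 557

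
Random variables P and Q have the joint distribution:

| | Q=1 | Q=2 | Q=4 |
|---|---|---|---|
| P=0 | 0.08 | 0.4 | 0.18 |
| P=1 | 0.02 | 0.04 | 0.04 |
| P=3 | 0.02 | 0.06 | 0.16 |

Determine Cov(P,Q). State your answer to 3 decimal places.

E[P] = 0.82,  E[Q] = 2.64
E[PQ] = 2.6
Cov(P,Q) = E[PQ] − E[P]E[Q] = 2.6 − (0.82)(2.64) = 0.4352

0.435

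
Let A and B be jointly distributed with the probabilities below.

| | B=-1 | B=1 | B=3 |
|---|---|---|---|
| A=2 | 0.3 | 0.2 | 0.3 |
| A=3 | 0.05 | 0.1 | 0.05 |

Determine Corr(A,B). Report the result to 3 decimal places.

0.000

E[A] = 2.2,  E[B] = 1
E[AB] = 2.2
cov(A,B) = E[AB] − E[A]E[B] = 2.2 − (2.2)(1) = 0
V(A) = 0.16,  V(B) = 2.8
ρ = 0 / √(0.16·2.8) ≈ 0.000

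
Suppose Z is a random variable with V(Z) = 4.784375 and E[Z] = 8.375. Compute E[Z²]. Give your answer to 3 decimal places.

74.925

E[Z²] = V(Z) + (E[Z])² = 4.784375 + (8.375)² = 74.925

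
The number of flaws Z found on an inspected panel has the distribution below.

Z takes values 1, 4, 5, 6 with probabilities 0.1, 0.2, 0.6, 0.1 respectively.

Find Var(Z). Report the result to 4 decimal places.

E[Z] = (1)(0.1) + (4)(0.2) + (5)(0.6) + (6)(0.1) = 4.5
E[Z²] = (1)²(0.1) + (4)²(0.2) + (5)²(0.6) + (6)²(0.1) = 21.9
Var(Z) = E[Z²] − (E[Z])² = 21.9 − (4.5)² = 1.65

1.6500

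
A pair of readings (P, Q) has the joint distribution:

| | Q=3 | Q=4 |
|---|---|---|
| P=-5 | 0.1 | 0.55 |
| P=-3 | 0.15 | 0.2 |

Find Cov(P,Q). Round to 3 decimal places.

E[P] = -4.3,  E[Q] = 3.75
E[PQ] = -16.25
Cov(P,Q) = E[PQ] − E[P]E[Q] = -16.25 − (-4.3)(3.75) = -0.125

-0.125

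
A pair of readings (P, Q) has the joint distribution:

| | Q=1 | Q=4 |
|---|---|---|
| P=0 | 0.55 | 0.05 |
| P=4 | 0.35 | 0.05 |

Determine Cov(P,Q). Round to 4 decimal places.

0.1200

E[P] = 1.6,  E[Q] = 1.3
E[PQ] = 2.2
Cov(P,Q) = E[PQ] − E[P]E[Q] = 2.2 − (1.6)(1.3) = 0.12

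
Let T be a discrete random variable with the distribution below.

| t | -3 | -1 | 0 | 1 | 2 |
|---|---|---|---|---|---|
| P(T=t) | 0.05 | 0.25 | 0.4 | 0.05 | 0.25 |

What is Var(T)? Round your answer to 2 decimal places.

E[T] = (-3)(0.05) + (-1)(0.25) + (0)(0.4) + (1)(0.05) + (2)(0.25) = 0.15
E[T²] = (-3)²(0.05) + (-1)²(0.25) + (0)²(0.4) + (1)²(0.05) + (2)²(0.25) = 1.75
Var(T) = E[T²] − (E[T])² = 1.75 − (0.15)² = 1.7275

1.73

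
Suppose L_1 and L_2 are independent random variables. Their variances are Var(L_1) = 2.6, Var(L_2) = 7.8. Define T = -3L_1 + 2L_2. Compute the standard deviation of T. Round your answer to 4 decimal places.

By independence, Var(T) = (-3)²Var(L_1) + (2)²Var(L_2)
= (-3)²·2.6 + (2)²·7.8 = 54.6
SD(T) = √54.6 ≈ 7.3892

7.3892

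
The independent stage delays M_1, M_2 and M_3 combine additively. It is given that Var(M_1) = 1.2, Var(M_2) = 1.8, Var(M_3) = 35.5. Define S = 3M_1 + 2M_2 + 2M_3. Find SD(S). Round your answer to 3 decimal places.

By independence, Var(S) = (3)²Var(M_1) + (2)²Var(M_2) + (2)²Var(M_3)
= (3)²·1.2 + (2)²·1.8 + (2)²·35.5 = 160
SD(S) = √160 ≈ 12.649

12.649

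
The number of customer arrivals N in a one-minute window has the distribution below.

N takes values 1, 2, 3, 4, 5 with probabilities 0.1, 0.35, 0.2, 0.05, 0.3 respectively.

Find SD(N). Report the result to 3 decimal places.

E[N] = (1)(0.1) + (2)(0.35) + (3)(0.2) + (4)(0.05) + (5)(0.3) = 3.1
E[N²] = (1)²(0.1) + (2)²(0.35) + (3)²(0.2) + (4)²(0.05) + (5)²(0.3) = 11.6
V(N) = E[N²] − (E[N])² = 11.6 − (3.1)² = 1.99
SD(N) = √1.99 ≈ 1.411

1.411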